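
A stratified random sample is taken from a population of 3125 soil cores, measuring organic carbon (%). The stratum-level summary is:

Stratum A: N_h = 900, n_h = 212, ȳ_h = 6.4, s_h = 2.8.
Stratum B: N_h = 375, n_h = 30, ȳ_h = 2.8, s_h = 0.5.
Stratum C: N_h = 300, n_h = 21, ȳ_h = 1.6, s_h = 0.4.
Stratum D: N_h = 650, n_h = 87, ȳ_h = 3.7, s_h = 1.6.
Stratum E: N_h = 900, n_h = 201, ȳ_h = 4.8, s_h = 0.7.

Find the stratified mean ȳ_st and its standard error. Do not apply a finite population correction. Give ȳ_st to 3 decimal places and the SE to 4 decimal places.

ȳ_st = Σ W_h ȳ_h = (900·6.4 + 375·2.8 + 300·1.6 + 650·3.7 + 900·4.8)/3125 = 4.48480
V̂(ȳ_st) = Σ W_h² s_h²/n_h, with W_h = N_h/N and N = 3125:
  stratum A: (900/3125)²·2.8²/212 = 0.00306736
  stratum B: (375/3125)²·0.5²/30 = 0.00012
  stratum C: (300/3125)²·0.4²/21 = 7.02171e-05
  stratum D: (650/3125)²·1.6²/87 = 0.00127306
  stratum E: (900/3125)²·0.7²/201 = 0.000202202
V̂(ȳ_st) = 0.00473284
SE(ȳ_st) = √0.00473284 = 0.0687956

ȳ_st ≈ 4.485, SE ≈ 0.0688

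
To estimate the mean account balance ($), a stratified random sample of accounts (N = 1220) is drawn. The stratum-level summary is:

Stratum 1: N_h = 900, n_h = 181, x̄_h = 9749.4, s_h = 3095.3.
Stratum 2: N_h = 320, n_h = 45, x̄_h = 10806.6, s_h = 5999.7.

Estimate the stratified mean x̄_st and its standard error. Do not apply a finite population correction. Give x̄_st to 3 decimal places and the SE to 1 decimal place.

x̄_st ≈ 10026.698, SE ≈ 289.6

x̄_st = Σ W_h x̄_h = (900·9749.4 + 320·10806.6)/1220 = 10026.69836
V̂(x̄_st) = Σ W_h² s_h²/n_h, with W_h = N_h/N and N = 1220:
  stratum 1: (900/1220)²·3095.3²/181 = 28806.6
  stratum 2: (320/1220)²·5999.7²/45 = 55033.5
V̂(x̄_st) = 83840.1
SE(x̄_st) = √83840.1 = 289.552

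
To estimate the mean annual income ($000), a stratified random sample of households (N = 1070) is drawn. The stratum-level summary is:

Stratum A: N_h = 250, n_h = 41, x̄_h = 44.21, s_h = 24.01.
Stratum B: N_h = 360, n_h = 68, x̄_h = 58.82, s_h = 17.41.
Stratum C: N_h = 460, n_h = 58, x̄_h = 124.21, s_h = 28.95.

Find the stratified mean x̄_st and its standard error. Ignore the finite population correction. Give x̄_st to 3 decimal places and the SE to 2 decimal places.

x̄_st = Σ W_h x̄_h = (250·44.21 + 360·58.82 + 460·124.21)/1070 = 83.51804
V̂(x̄_st) = Σ W_h² s_h²/n_h, with W_h = N_h/N and N = 1070:
  stratum A: (250/1070)²·24.01²/41 = 0.767561
  stratum B: (360/1070)²·17.41²/68 = 0.504575
  stratum C: (460/1070)²·28.95²/58 = 2.67065
V̂(x̄_st) = 3.94279
SE(x̄_st) = √3.94279 = 1.98565

x̄_st ≈ 83.518, SE ≈ 1.99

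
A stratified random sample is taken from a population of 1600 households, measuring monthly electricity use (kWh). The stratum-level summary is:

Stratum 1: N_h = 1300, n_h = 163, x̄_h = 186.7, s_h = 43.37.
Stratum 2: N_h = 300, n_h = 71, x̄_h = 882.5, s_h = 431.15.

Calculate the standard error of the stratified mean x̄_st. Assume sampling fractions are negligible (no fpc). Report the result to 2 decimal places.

V̂(x̄_st) = Σ W_h² s_h²/n_h, with W_h = N_h/N and N = 1600:
  stratum 1: (1300/1600)²·43.37²/163 = 7.61795
  stratum 2: (300/1600)²·431.15²/71 = 92.0452
V̂(x̄_st) = 99.6631
SE(x̄_st) = √99.6631 = 9.98314

SE(x̄_st) ≈ 9.98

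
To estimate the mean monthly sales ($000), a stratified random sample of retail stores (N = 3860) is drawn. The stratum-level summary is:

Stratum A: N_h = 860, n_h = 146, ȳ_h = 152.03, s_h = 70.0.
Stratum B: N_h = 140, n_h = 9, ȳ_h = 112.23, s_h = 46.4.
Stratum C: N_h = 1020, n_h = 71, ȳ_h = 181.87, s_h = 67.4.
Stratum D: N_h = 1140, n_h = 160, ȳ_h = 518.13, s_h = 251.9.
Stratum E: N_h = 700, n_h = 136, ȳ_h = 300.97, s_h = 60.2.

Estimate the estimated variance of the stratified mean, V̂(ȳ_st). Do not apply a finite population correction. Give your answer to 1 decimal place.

V̂(ȳ_st) = Σ W_h² s_h²/n_h, with W_h = N_h/N and N = 3860:
  stratum A: (860/3860)²·70.0²/146 = 1.66596
  stratum B: (140/3860)²·46.4²/9 = 0.314684
  stratum C: (1020/3860)²·67.4²/71 = 4.46773
  stratum D: (1140/3860)²·251.9²/160 = 34.5917
  stratum E: (700/3860)²·60.2²/136 = 0.876346
V̂(ȳ_st) = 41.9164

V̂(ȳ_st) ≈ 41.9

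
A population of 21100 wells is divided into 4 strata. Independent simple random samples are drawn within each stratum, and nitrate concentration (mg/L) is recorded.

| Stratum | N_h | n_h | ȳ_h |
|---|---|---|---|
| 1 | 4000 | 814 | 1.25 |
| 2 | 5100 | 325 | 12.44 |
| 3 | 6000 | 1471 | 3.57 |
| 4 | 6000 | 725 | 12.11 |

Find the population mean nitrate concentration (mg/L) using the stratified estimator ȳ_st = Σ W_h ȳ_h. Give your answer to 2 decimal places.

ȳ_st ≈ 7.70

N = Σ N_h = 21100. Stratum weights W_h = N_h/N.
ȳ_st = (4000·1.25 + 5100·12.44 + 6000·3.57 + 6000·12.11) / 21100 = 7.7026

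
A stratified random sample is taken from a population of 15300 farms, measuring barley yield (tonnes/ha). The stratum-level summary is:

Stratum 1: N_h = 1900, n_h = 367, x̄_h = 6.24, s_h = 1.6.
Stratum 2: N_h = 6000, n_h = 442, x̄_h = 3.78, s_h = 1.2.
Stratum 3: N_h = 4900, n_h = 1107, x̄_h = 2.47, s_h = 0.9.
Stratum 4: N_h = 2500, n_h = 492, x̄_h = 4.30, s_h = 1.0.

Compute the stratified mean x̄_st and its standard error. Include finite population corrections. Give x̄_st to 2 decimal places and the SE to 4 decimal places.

x̄_st = Σ W_h x̄_h = (1900·6.24 + 6000·3.78 + 4900·2.47 + 2500·4.30)/15300 = 3.75092
V̂(x̄_st) = Σ W_h² (1 − n_h/N_h) s_h²/n_h, with W_h = N_h/N and N = 15300:
  stratum 1: (1900/15300)²·(1 − 367/1900)·1.6²/367 = 8.67934e-05
  stratum 2: (6000/15300)²·(1 − 442/6000)·1.2²/442 = 0.000464117
  stratum 3: (4900/15300)²·(1 − 1107/4900)·0.9²/1107 = 5.80943e-05
  stratum 4: (2500/15300)²·(1 − 492/2500)·1.0²/492 = 4.35869e-05
V̂(x̄_st) = 0.000652591
SE(x̄_st) = √0.000652591 = 0.0255459

x̄_st ≈ 3.75, SE ≈ 0.0255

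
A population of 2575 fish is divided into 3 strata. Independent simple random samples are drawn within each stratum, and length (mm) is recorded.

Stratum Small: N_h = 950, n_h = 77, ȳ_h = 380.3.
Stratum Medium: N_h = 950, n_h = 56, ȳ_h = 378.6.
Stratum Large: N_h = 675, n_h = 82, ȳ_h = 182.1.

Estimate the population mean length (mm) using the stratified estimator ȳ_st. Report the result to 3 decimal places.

ȳ_st ≈ 327.717

N = Σ N_h = 2575. Stratum weights W_h = N_h/N.
ȳ_st = (950·380.3 + 950·378.6 + 675·182.1) / 2575 = 327.71748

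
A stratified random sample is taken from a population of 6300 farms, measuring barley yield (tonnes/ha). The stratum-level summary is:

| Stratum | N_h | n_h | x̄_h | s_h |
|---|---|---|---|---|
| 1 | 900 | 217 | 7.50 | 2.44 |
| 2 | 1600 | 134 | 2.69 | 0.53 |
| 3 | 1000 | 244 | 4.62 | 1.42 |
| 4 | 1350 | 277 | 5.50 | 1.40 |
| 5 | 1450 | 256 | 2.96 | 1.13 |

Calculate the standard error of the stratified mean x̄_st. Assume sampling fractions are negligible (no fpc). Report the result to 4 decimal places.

SE(x̄_st) ≈ 0.0386

V̂(x̄_st) = Σ W_h² s_h²/n_h, with W_h = N_h/N and N = 6300:
  stratum 1: (900/6300)²·2.44²/217 = 0.000559917
  stratum 2: (1600/6300)²·0.53²/134 = 0.000135209
  stratum 3: (1000/6300)²·1.42²/244 = 0.000208212
  stratum 4: (1350/6300)²·1.40²/277 = 0.00032491
  stratum 5: (1450/6300)²·1.13²/256 = 0.000264224
V̂(x̄_st) = 0.00149247
SE(x̄_st) = √0.00149247 = 0.0386325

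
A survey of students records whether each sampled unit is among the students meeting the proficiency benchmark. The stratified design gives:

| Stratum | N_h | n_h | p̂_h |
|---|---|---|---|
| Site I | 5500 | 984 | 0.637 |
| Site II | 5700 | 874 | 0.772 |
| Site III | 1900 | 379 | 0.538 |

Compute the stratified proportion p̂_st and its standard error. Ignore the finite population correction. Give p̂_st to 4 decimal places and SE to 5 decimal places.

N = 13100; stratum weights W_h = N_h/N.
p̂_st = Σ W_h p̂_h = (5500·0.637 + 5700·0.772 + 1900·0.538)/13100 = 0.68138
V̂(p̂_st) = Σ W_h² p̂_h(1−p̂_h)/(n_h−1):
  stratum Site I: (5500/13100)²·0.637·0.363/983 = 4.14644e-05
  stratum Site II: (5700/13100)²·0.772·0.228/873 = 3.8172e-05
  stratum Site III: (1900/13100)²·0.538·0.462/378 = 1.38324e-05
V̂(p̂_st) = 9.34688e-05; SE = √V̂ = 0.00966793

p̂_st ≈ 0.6814, SE ≈ 0.00967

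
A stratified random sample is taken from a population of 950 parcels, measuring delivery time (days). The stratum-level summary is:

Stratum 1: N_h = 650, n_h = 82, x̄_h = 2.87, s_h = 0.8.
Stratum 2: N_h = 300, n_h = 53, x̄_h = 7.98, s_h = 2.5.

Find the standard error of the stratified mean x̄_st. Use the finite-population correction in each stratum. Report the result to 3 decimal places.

SE(x̄_st) ≈ 0.113

V̂(x̄_st) = Σ W_h² (1 − n_h/N_h) s_h²/n_h, with W_h = N_h/N and N = 950:
  stratum 1: (650/950)²·(1 − 82/650)·0.8²/82 = 0.00319287
  stratum 2: (300/950)²·(1 − 53/300)·2.5²/53 = 0.00968222
V̂(x̄_st) = 0.0128751
SE(x̄_st) = √0.0128751 = 0.113468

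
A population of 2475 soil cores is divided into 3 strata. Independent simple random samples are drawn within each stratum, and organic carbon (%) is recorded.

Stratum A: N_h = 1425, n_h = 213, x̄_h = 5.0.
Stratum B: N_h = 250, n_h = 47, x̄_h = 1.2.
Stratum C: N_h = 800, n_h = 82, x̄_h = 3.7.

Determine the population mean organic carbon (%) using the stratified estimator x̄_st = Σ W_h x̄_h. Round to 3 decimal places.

N = Σ N_h = 2475. Stratum weights W_h = N_h/N.
x̄_st = (1425·5.0 + 250·1.2 + 800·3.7) / 2475 = 4.19596

x̄_st ≈ 4.196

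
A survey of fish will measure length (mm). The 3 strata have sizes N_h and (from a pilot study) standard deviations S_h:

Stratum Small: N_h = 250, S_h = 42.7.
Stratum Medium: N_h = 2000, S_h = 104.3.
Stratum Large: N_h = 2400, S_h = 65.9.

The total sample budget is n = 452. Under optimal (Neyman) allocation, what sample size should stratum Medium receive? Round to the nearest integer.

Neyman allocation: n_h = n · N_h S_h / Σ N_i S_i, with n = 452.
  stratum Small: N_h·S_h = 250·42.7 = 10675.00
  stratum Medium: N_h·S_h = 2000·104.3 = 208600.00
  stratum Large: N_h·S_h = 2400·65.9 = 158160.00
Σ N_h S_h = 377435.00
n for stratum Medium = 452·208600.00/377435.00 = 249.810 → 250

250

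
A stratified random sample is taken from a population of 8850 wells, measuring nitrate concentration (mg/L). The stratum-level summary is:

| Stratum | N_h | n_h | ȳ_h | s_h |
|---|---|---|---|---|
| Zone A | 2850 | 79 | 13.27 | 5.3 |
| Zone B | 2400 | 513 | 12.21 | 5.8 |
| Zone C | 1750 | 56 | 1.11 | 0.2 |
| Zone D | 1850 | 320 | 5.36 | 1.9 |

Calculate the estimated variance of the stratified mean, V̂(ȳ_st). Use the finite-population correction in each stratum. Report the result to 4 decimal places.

V̂(ȳ_st) = Σ W_h² (1 − n_h/N_h) s_h²/n_h, with W_h = N_h/N and N = 8850:
  stratum Zone A: (2850/8850)²·(1 − 79/2850)·5.3²/79 = 0.0358525
  stratum Zone B: (2400/8850)²·(1 − 513/2400)·5.8²/513 = 0.00379171
  stratum Zone C: (1750/8850)²·(1 − 56/1750)·0.2²/56 = 2.70357e-05
  stratum Zone D: (1850/8850)²·(1 − 320/1850)·1.9²/320 = 0.000407694
V̂(ȳ_st) = 0.0400789

V̂(ȳ_st) ≈ 0.0401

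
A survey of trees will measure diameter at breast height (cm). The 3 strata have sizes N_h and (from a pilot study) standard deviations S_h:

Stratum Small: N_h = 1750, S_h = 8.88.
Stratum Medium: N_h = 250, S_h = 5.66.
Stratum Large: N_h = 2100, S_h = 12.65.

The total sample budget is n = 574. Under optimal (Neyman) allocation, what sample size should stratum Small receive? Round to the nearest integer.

205

Neyman allocation: n_h = n · N_h S_h / Σ N_i S_i, with n = 574.
  stratum Small: N_h·S_h = 1750·8.88 = 15540.00
  stratum Medium: N_h·S_h = 250·5.66 = 1415.00
  stratum Large: N_h·S_h = 2100·12.65 = 26565.00
Σ N_h S_h = 43520.00
n for stratum Small = 574·15540.00/43520.00 = 204.962 → 205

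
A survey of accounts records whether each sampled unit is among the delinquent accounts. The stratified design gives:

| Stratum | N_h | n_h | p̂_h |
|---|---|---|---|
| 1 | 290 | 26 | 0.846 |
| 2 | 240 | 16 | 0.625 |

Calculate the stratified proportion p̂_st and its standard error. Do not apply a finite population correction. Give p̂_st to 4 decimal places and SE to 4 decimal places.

N = 530; stratum weights W_h = N_h/N.
p̂_st = Σ W_h p̂_h = (290·0.846 + 240·0.625)/530 = 0.74592
V̂(p̂_st) = Σ W_h² p̂_h(1−p̂_h)/(n_h−1):
  stratum 1: (290/530)²·0.846·0.154/25 = 0.00156025
  stratum 2: (240/530)²·0.625·0.375/15 = 0.00320399
V̂(p̂_st) = 0.00476424; SE = √V̂ = 0.0690235

p̂_st ≈ 0.7459, SE ≈ 0.0690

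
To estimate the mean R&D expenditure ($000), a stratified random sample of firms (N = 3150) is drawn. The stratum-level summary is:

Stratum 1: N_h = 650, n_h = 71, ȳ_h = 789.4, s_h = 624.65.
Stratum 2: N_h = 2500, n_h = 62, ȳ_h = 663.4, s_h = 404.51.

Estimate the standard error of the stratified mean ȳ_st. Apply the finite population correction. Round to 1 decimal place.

V̂(ȳ_st) = Σ W_h² (1 − n_h/N_h) s_h²/n_h, with W_h = N_h/N and N = 3150:
  stratum 1: (650/3150)²·(1 − 71/650)·624.65²/71 = 208.442
  stratum 2: (2500/3150)²·(1 − 62/2500)·404.51²/62 = 1621.14
V̂(ȳ_st) = 1829.58
SE(ȳ_st) = √1829.58 = 42.7736

SE(ȳ_st) ≈ 42.8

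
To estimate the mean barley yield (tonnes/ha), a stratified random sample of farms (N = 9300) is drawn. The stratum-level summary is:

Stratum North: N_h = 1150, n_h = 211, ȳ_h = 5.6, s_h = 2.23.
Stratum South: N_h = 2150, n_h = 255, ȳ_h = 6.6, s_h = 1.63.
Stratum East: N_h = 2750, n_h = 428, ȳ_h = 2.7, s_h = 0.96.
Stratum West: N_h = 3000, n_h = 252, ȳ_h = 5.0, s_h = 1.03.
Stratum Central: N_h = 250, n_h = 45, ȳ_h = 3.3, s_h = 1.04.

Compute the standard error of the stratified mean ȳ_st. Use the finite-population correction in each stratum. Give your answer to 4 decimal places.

V̂(ȳ_st) = Σ W_h² (1 − n_h/N_h) s_h²/n_h, with W_h = N_h/N and N = 9300:
  stratum North: (1150/9300)²·(1 − 211/1150)·2.23²/211 = 0.000294256
  stratum South: (2150/9300)²·(1 − 255/2150)·1.63²/255 = 0.000490814
  stratum East: (2750/9300)²·(1 − 428/2750)·0.96²/428 = 0.000158975
  stratum West: (3000/9300)²·(1 − 252/3000)·1.03²/252 = 0.000401279
  stratum Central: (250/9300)²·(1 − 45/250)·1.04²/45 = 1.42424e-05
V̂(ȳ_st) = 0.00135957
SE(ȳ_st) = √0.00135957 = 0.0368723

SE(ȳ_st) ≈ 0.0369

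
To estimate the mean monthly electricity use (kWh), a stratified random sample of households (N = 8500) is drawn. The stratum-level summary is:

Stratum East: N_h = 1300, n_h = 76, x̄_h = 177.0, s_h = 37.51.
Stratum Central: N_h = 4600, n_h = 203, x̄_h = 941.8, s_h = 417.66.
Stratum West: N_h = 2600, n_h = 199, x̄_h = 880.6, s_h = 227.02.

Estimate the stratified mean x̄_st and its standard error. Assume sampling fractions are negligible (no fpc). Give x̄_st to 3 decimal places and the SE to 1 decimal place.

x̄_st = Σ W_h x̄_h = (1300·177.0 + 4600·941.8 + 2600·880.6)/8500 = 806.11059
V̂(x̄_st) = Σ W_h² s_h²/n_h, with W_h = N_h/N and N = 8500:
  stratum East: (1300/8500)²·37.51²/76 = 0.433041
  stratum Central: (4600/8500)²·417.66²/203 = 251.668
  stratum West: (2600/8500)²·227.02²/199 = 24.2317
V̂(x̄_st) = 276.332
SE(x̄_st) = √276.332 = 16.6233

x̄_st ≈ 806.111, SE ≈ 16.6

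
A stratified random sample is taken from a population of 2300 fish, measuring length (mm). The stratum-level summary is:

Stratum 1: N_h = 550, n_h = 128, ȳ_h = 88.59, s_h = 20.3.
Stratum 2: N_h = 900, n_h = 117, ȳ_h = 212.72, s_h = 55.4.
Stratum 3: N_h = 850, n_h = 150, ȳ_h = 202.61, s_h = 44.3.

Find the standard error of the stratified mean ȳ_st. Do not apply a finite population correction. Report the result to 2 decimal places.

V̂(ȳ_st) = Σ W_h² s_h²/n_h, with W_h = N_h/N and N = 2300:
  stratum 1: (550/2300)²·20.3²/128 = 0.184099
  stratum 2: (900/2300)²·55.4²/117 = 4.01664
  stratum 3: (850/2300)²·44.3²/150 = 1.78689
V̂(ȳ_st) = 5.98763
SE(ȳ_st) = √5.98763 = 2.44696

SE(ȳ_st) ≈ 2.45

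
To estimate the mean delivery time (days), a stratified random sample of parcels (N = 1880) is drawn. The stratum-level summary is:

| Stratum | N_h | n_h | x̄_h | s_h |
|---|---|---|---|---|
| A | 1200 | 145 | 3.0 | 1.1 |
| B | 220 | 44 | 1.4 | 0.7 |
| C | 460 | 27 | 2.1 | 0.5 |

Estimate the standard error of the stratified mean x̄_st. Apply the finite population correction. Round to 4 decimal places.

SE(x̄_st) ≈ 0.0603

V̂(x̄_st) = Σ W_h² (1 − n_h/N_h) s_h²/n_h, with W_h = N_h/N and N = 1880:
  stratum A: (1200/1880)²·(1 − 145/1200)·1.1²/145 = 0.00298907
  stratum B: (220/1880)²·(1 − 44/220)·0.7²/44 = 0.000122001
  stratum C: (460/1880)²·(1 − 27/460)·0.5²/27 = 0.000521803
V̂(x̄_st) = 0.00363287
SE(x̄_st) = √0.00363287 = 0.0602733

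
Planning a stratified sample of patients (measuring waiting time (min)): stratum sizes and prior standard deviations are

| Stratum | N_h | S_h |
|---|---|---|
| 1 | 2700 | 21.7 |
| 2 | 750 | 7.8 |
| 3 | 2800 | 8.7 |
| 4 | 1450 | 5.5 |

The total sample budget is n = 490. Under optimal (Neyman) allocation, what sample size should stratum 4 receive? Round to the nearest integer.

40

Neyman allocation: n_h = n · N_h S_h / Σ N_i S_i, with n = 490.
  stratum 1: N_h·S_h = 2700·21.7 = 58590.00
  stratum 2: N_h·S_h = 750·7.8 = 5850.00
  stratum 3: N_h·S_h = 2800·8.7 = 24360.00
  stratum 4: N_h·S_h = 1450·5.5 = 7975.00
Σ N_h S_h = 96775.00
n for stratum 4 = 490·7975.00/96775.00 = 40.380 → 40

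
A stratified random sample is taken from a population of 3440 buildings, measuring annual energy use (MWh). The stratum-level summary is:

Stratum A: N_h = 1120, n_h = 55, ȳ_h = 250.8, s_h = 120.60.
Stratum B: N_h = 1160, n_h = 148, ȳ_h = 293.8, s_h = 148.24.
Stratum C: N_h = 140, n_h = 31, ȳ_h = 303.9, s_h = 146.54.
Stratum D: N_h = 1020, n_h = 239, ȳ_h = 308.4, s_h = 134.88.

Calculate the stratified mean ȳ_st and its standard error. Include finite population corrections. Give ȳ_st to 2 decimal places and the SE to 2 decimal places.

ȳ_st ≈ 284.54, SE ≈ 6.88

ȳ_st = Σ W_h ȳ_h = (1120·250.8 + 1160·293.8 + 140·303.9 + 1020·308.4)/3440 = 284.54012
V̂(ȳ_st) = Σ W_h² (1 − n_h/N_h) s_h²/n_h, with W_h = N_h/N and N = 3440:
  stratum A: (1120/3440)²·(1 − 55/1120)·120.60²/55 = 26.6552
  stratum B: (1160/3440)²·(1 − 148/1160)·148.24²/148 = 14.7296
  stratum C: (140/3440)²·(1 − 31/140)·146.54²/31 = 0.893281
  stratum D: (1020/3440)²·(1 − 239/1020)·134.88²/239 = 5.12426
V̂(ȳ_st) = 47.4024
SE(ȳ_st) = √47.4024 = 6.88494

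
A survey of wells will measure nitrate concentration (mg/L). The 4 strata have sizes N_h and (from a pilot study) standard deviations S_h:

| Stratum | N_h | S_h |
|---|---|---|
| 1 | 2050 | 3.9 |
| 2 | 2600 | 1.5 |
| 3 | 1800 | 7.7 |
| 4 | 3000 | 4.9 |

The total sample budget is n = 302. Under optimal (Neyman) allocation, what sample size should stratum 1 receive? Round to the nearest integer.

60

Neyman allocation: n_h = n · N_h S_h / Σ N_i S_i, with n = 302.
  stratum 1: N_h·S_h = 2050·3.9 = 7995.00
  stratum 2: N_h·S_h = 2600·1.5 = 3900.00
  stratum 3: N_h·S_h = 1800·7.7 = 13860.00
  stratum 4: N_h·S_h = 3000·4.9 = 14700.00
Σ N_h S_h = 40455.00
n for stratum 1 = 302·7995.00/40455.00 = 59.683 → 60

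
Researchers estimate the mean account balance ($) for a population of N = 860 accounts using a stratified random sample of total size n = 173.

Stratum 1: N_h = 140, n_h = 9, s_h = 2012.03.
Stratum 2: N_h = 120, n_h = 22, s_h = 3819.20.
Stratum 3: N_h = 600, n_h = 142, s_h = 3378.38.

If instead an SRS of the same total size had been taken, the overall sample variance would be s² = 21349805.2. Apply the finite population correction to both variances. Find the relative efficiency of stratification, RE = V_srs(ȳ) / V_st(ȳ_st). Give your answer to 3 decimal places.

V̂(ȳ_st) = Σ W_h² (1 − n_h/N_h) s_h²/n_h, with W_h = N_h/N and N = 860:
  stratum 1: (140/860)²·(1 − 9/140)·2012.03²/9 = 11154
  stratum 2: (120/860)²·(1 − 22/120)·3819.20²/22 = 10542.2
  stratum 3: (600/860)²·(1 − 142/600)·3378.38²/142 = 29864
V_st = 51560.2
V_srs = (1 − 173/860)·21349805.2/173 = 98583.9
Relative efficiency = V_srs / V_st = 98583.9/51560.2 = 1.9120

RE ≈ 1.912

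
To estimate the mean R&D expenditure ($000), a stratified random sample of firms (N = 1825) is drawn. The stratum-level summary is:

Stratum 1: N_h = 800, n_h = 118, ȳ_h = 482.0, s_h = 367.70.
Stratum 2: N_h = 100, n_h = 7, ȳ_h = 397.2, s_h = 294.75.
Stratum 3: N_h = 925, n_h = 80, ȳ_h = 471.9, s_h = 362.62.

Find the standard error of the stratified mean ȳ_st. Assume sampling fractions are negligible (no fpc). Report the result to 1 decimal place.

V̂(ȳ_st) = Σ W_h² s_h²/n_h, with W_h = N_h/N and N = 1825:
  stratum 1: (800/1825)²·367.70²/118 = 220.171
  stratum 2: (100/1825)²·294.75²/7 = 37.2635
  stratum 3: (925/1825)²·362.62²/80 = 422.252
V̂(ȳ_st) = 679.686
SE(ȳ_st) = √679.686 = 26.0708

SE(ȳ_st) ≈ 26.1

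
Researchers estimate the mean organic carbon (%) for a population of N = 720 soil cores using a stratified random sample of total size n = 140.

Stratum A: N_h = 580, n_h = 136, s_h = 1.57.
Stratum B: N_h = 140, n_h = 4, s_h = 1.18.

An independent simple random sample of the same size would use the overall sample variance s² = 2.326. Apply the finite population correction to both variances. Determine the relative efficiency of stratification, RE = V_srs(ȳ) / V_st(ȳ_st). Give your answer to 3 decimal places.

RE ≈ 0.614

V̂(ȳ_st) = Σ W_h² (1 − n_h/N_h) s_h²/n_h, with W_h = N_h/N and N = 720:
  stratum A: (580/720)²·(1 − 136/580)·1.57²/136 = 0.0090034
  stratum B: (140/720)²·(1 − 4/140)·1.18²/4 = 0.0127852
V_st = 0.0217886
V_srs = (1 − 140/720)·2.326/140 = 0.0133837
Relative efficiency = V_srs / V_st = 0.0133837/0.0217886 = 0.6143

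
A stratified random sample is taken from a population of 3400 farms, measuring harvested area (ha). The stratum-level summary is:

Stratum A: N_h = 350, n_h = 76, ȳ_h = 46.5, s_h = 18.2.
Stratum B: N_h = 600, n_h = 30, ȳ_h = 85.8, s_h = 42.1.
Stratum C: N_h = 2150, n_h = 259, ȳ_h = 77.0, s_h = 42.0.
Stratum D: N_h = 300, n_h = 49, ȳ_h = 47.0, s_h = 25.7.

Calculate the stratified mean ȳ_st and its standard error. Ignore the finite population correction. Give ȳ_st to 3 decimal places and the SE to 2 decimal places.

ȳ_st ≈ 72.766, SE ≈ 2.17

ȳ_st = Σ W_h ȳ_h = (350·46.5 + 600·85.8 + 2150·77.0 + 300·47.0)/3400 = 72.76618
V̂(ȳ_st) = Σ W_h² s_h²/n_h, with W_h = N_h/N and N = 3400:
  stratum A: (350/3400)²·18.2²/76 = 0.0461857
  stratum B: (600/3400)²·42.1²/30 = 1.83987
  stratum C: (2150/3400)²·42.0²/259 = 2.72344
  stratum D: (300/3400)²·25.7²/49 = 0.104943
V̂(ȳ_st) = 4.71444
SE(ȳ_st) = √4.71444 = 2.17128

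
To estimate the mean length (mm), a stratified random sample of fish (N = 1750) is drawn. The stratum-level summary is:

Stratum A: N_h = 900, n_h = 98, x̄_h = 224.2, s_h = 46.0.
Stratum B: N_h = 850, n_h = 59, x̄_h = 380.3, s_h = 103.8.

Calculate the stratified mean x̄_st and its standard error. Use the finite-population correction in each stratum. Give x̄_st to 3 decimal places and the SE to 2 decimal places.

x̄_st ≈ 300.020, SE ≈ 6.72

x̄_st = Σ W_h x̄_h = (900·224.2 + 850·380.3)/1750 = 300.02000
V̂(x̄_st) = Σ W_h² (1 − n_h/N_h) s_h²/n_h, with W_h = N_h/N and N = 1750:
  stratum A: (900/1750)²·(1 − 98/900)·46.0²/98 = 5.08898
  stratum B: (850/1750)²·(1 − 59/850)·103.8²/59 = 40.0924
V̂(x̄_st) = 45.1814
SE(x̄_st) = √45.1814 = 6.72171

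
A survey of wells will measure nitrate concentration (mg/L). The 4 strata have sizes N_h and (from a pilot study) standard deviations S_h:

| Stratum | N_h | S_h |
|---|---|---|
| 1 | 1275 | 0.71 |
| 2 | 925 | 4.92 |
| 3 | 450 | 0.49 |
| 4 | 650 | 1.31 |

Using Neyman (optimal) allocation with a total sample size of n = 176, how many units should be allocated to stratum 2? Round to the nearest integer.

123

Neyman allocation: n_h = n · N_h S_h / Σ N_i S_i, with n = 176.
  stratum 1: N_h·S_h = 1275·0.71 = 905.25
  stratum 2: N_h·S_h = 925·4.92 = 4551.00
  stratum 3: N_h·S_h = 450·0.49 = 220.50
  stratum 4: N_h·S_h = 650·1.31 = 851.50
Σ N_h S_h = 6528.25
n for stratum 2 = 176·4551.00/6528.25 = 122.694 → 123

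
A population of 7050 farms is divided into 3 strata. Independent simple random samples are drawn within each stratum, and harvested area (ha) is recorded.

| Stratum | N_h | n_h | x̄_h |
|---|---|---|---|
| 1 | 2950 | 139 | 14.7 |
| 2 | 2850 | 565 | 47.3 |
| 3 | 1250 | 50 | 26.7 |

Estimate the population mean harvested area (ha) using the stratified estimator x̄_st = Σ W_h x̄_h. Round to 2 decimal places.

N = Σ N_h = 7050. Stratum weights W_h = N_h/N.
x̄_st = (2950·14.7 + 2850·47.3 + 1250·26.7) / 7050 = 30.0064

x̄_st ≈ 30.01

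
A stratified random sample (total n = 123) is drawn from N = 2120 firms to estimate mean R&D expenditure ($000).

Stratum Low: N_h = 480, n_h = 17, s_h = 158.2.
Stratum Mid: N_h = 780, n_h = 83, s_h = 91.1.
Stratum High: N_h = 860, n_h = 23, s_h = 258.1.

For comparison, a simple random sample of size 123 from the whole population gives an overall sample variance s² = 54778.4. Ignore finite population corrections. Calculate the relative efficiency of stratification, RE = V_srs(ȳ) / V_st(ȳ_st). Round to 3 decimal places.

RE ≈ 0.787

V̂(ȳ_st) = Σ W_h² s_h²/n_h, with W_h = N_h/N and N = 2120:
  stratum Low: (480/2120)²·158.2²/17 = 75.4701
  stratum Mid: (780/2120)²·91.1²/83 = 13.5356
  stratum High: (860/2120)²·258.1²/23 = 476.621
V_st = 565.627
V_srs = s²/n = 54778.4/123 = 445.353
Relative efficiency = V_srs / V_st = 445.353/565.627 = 0.7874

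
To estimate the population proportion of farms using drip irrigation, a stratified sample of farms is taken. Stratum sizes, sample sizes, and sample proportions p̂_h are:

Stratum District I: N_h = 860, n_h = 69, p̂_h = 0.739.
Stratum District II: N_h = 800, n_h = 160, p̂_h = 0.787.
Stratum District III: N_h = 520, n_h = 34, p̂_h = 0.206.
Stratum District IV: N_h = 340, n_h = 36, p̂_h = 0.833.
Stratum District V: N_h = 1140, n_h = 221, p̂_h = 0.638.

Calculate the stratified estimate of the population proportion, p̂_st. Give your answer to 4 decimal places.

p̂_st ≈ 0.6510

N = 3660; stratum weights W_h = N_h/N.
p̂_st = Σ W_h p̂_h = (860·0.739 + 800·0.787 + 520·0.206 + 340·0.833 + 1140·0.638)/3660 = 0.65104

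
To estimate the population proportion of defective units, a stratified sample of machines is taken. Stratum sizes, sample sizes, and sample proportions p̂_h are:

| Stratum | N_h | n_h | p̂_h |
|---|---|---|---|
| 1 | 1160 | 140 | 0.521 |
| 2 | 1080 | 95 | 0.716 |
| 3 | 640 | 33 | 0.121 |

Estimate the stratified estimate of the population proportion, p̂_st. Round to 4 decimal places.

N = 2880; stratum weights W_h = N_h/N.
p̂_st = Σ W_h p̂_h = (1160·0.521 + 1080·0.716 + 640·0.121)/2880 = 0.50524

p̂_st ≈ 0.5052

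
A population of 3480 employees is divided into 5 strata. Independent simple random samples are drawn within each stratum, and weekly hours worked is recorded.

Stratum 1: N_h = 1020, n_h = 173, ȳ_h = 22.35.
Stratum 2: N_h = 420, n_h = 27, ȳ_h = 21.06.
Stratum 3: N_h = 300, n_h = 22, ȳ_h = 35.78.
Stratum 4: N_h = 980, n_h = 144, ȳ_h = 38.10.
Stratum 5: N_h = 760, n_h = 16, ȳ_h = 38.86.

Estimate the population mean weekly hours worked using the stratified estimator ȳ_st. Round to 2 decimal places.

N = Σ N_h = 3480. Stratum weights W_h = N_h/N.
ȳ_st = (1020·22.35 + 420·21.06 + 300·35.78 + 980·38.10 + 760·38.86) / 3480 = 31.3930

ȳ_st ≈ 31.39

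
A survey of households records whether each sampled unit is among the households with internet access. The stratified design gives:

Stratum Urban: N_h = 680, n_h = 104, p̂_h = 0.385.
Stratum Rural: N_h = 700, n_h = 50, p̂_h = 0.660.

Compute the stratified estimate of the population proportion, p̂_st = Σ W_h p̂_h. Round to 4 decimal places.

N = 1380; stratum weights W_h = N_h/N.
p̂_st = Σ W_h p̂_h = (680·0.385 + 700·0.660)/1380 = 0.52449

p̂_st ≈ 0.5245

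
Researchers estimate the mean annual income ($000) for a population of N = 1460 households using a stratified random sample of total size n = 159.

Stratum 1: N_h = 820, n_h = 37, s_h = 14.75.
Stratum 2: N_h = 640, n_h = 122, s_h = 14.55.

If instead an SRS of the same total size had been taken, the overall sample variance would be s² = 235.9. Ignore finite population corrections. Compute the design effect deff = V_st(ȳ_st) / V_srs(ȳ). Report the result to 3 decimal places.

deff ≈ 1.475

V̂(ȳ_st) = Σ W_h² s_h²/n_h, with W_h = N_h/N and N = 1460:
  stratum 1: (820/1460)²·14.75²/37 = 1.85483
  stratum 2: (640/1460)²·14.55²/122 = 0.333442
V_st = 2.18827
V_srs = s²/n = 235.9/159 = 1.48365
deff = V_st / V_srs = 2.18827/1.48365 = 1.4749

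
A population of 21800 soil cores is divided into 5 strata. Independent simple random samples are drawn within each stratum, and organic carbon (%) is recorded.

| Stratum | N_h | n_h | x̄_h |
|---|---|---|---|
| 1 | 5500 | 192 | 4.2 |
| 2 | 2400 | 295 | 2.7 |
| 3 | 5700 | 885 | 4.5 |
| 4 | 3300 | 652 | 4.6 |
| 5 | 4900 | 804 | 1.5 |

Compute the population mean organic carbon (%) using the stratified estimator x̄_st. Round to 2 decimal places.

x̄_st ≈ 3.57

N = Σ N_h = 21800. Stratum weights W_h = N_h/N.
x̄_st = (5500·4.2 + 2400·2.7 + 5700·4.5 + 3300·4.6 + 4900·1.5) / 21800 = 3.5670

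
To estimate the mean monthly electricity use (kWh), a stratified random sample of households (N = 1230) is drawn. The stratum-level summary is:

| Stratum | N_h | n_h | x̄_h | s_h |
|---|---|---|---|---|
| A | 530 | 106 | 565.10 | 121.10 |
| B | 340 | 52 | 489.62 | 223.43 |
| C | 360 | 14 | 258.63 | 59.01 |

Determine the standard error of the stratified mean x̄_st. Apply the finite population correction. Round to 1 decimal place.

V̂(x̄_st) = Σ W_h² (1 − n_h/N_h) s_h²/n_h, with W_h = N_h/N and N = 1230:
  stratum A: (530/1230)²·(1 − 106/530)·121.10²/106 = 20.5501
  stratum B: (340/1230)²·(1 − 52/340)·223.43²/52 = 62.1356
  stratum C: (360/1230)²·(1 − 14/360)·59.01²/14 = 20.4782
V̂(x̄_st) = 103.164
SE(x̄_st) = √103.164 = 10.157

SE(x̄_st) ≈ 10.2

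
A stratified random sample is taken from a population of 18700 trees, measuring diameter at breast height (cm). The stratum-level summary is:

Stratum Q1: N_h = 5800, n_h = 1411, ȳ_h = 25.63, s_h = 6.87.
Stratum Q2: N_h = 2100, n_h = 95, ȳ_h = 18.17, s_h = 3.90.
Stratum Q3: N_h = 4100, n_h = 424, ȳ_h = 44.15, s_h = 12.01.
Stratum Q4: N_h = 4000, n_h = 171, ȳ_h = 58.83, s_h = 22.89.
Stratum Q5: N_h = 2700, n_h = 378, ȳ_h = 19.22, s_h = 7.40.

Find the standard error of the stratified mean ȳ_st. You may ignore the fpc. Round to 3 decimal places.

V̂(ȳ_st) = Σ W_h² s_h²/n_h, with W_h = N_h/N and N = 18700:
  stratum Q1: (5800/18700)²·6.87²/1411 = 0.0032178
  stratum Q2: (2100/18700)²·3.90²/95 = 0.00201911
  stratum Q3: (4100/18700)²·12.01²/424 = 0.0163533
  stratum Q4: (4000/18700)²·22.89²/171 = 0.140195
  stratum Q5: (2700/18700)²·7.40²/378 = 0.00302006
V̂(ȳ_st) = 0.164805
SE(ȳ_st) = √0.164805 = 0.405962

SE(ȳ_st) ≈ 0.406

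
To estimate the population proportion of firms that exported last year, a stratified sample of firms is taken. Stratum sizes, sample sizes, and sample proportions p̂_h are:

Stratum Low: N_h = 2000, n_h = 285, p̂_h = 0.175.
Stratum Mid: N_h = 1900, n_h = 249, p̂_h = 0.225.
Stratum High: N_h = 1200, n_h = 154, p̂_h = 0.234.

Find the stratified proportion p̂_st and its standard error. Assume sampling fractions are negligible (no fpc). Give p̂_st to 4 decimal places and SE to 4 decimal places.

p̂_st ≈ 0.2075, SE ≈ 0.0155

N = 5100; stratum weights W_h = N_h/N.
p̂_st = Σ W_h p̂_h = (2000·0.175 + 1900·0.225 + 1200·0.234)/5100 = 0.20751
V̂(p̂_st) = Σ W_h² p̂_h(1−p̂_h)/(n_h−1):
  stratum Low: (2000/5100)²·0.175·0.825/284 = 7.81796e-05
  stratum Mid: (1900/5100)²·0.225·0.775/248 = 9.75887e-05
  stratum High: (1200/5100)²·0.234·0.766/153 = 6.48598e-05
V̂(p̂_st) = 0.000240628; SE = √V̂ = 0.0155122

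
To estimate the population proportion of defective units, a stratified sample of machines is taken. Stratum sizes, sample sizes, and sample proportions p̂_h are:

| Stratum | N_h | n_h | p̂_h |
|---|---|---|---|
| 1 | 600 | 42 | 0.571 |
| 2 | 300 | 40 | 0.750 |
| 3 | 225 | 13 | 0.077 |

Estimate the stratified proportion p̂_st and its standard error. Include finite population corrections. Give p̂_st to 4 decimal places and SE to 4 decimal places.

N = 1125; stratum weights W_h = N_h/N.
p̂_st = Σ W_h p̂_h = (600·0.571 + 300·0.750 + 225·0.077)/1125 = 0.51993
V̂(p̂_st) = Σ W_h² (1 − n_h/N_h) p̂_h(1−p̂_h)/(n_h−1):
  stratum 1: (600/1125)²·(1 − 42/600)·0.571·0.429/41 = 0.00158048
  stratum 2: (300/1125)²·(1 − 40/300)·0.750·0.250/39 = 0.000296296
  stratum 3: (225/1125)²·(1 − 13/225)·0.077·0.923/12 = 0.000223216
V̂(p̂_st) = 0.0021; SE = √V̂ = 0.0458257

p̂_st ≈ 0.5199, SE ≈ 0.0458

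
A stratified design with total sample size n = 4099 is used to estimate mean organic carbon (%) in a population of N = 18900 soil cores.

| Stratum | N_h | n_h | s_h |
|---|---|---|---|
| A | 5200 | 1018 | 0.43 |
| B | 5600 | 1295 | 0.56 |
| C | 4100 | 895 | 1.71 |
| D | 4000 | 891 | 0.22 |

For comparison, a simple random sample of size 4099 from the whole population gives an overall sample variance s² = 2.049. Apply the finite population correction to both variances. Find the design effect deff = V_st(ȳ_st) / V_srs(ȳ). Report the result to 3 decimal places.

V̂(ȳ_st) = Σ W_h² (1 − n_h/N_h) s_h²/n_h, with W_h = N_h/N and N = 18900:
  stratum A: (5200/18900)²·(1 − 1018/5200)·0.43²/1018 = 1.10574e-05
  stratum B: (5600/18900)²·(1 − 1295/5600)·0.56²/1295 = 1.63435e-05
  stratum C: (4100/18900)²·(1 − 895/4100)·1.71²/895 = 0.000120187
  stratum D: (4000/18900)²·(1 − 891/4000)·0.22²/891 = 1.89114e-06
V_st = 0.000149479
V_srs = (1 − 4099/18900)·2.049/4099 = 0.000391465
deff = V_st / V_srs = 0.000149479/0.000391465 = 0.3818

deff ≈ 0.382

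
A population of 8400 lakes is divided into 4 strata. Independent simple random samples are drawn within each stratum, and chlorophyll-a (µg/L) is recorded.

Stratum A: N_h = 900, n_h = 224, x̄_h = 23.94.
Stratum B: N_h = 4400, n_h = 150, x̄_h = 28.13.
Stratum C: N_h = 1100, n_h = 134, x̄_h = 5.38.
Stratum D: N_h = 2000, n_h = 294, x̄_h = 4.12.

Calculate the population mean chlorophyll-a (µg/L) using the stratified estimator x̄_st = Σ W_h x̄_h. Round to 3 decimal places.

x̄_st ≈ 18.985

N = Σ N_h = 8400. Stratum weights W_h = N_h/N.
x̄_st = (900·23.94 + 4400·28.13 + 1100·5.38 + 2000·4.12) / 8400 = 18.98524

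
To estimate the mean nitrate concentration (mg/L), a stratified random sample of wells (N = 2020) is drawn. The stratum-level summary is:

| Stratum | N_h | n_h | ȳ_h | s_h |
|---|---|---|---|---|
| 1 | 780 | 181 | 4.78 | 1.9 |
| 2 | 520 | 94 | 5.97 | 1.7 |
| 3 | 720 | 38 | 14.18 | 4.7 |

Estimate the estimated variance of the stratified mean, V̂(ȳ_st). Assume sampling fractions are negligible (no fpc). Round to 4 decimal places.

V̂(ȳ_st) ≈ 0.0789

V̂(ȳ_st) = Σ W_h² s_h²/n_h, with W_h = N_h/N and N = 2020:
  stratum 1: (780/2020)²·1.9²/181 = 0.00297382
  stratum 2: (520/2020)²·1.7²/94 = 0.00203739
  stratum 3: (720/2020)²·4.7²/38 = 0.0738541
V̂(ȳ_st) = 0.0788653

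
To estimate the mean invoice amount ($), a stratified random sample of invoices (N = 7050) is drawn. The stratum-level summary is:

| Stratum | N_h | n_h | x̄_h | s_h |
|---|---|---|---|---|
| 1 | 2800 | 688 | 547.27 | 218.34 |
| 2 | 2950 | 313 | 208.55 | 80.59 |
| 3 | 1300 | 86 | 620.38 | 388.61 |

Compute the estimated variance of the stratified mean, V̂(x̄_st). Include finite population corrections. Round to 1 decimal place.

V̂(x̄_st) = Σ W_h² (1 − n_h/N_h) s_h²/n_h, with W_h = N_h/N and N = 7050:
  stratum 1: (2800/7050)²·(1 − 688/2800)·218.34²/688 = 8.24426
  stratum 2: (2950/7050)²·(1 − 313/2950)·80.59²/313 = 3.24767
  stratum 3: (1300/7050)²·(1 − 86/1300)·388.61²/86 = 55.7588
V̂(x̄_st) = 67.2507

V̂(x̄_st) ≈ 67.3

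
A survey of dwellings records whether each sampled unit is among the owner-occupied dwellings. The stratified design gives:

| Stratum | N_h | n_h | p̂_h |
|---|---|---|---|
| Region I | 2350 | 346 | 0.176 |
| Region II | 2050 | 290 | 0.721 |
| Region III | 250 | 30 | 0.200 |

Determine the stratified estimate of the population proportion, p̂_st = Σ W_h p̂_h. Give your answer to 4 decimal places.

p̂_st ≈ 0.4176

N = 4650; stratum weights W_h = N_h/N.
p̂_st = Σ W_h p̂_h = (2350·0.176 + 2050·0.721 + 250·0.200)/4650 = 0.41756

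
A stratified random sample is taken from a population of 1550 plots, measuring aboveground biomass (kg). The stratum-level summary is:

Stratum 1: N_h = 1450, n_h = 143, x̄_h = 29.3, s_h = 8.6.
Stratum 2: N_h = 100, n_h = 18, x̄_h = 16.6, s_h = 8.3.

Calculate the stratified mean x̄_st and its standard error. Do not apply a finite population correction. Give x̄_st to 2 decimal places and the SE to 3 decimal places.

x̄_st ≈ 28.48, SE ≈ 0.685

x̄_st = Σ W_h x̄_h = (1450·29.3 + 100·16.6)/1550 = 28.48065
V̂(x̄_st) = Σ W_h² s_h²/n_h, with W_h = N_h/N and N = 1550:
  stratum 1: (1450/1550)²·8.6²/143 = 0.45262
  stratum 2: (100/1550)²·8.3²/18 = 0.0159302
V̂(x̄_st) = 0.46855
SE(x̄_st) = √0.46855 = 0.684507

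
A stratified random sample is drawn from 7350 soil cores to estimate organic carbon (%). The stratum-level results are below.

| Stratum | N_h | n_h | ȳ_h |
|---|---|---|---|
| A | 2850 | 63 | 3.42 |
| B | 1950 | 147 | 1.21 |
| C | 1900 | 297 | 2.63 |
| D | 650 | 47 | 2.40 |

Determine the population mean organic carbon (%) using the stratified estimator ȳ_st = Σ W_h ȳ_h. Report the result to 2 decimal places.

N = Σ N_h = 7350. Stratum weights W_h = N_h/N.
ȳ_st = (2850·3.42 + 1950·1.21 + 1900·2.63 + 650·2.40) / 7350 = 2.5393

ȳ_st ≈ 2.54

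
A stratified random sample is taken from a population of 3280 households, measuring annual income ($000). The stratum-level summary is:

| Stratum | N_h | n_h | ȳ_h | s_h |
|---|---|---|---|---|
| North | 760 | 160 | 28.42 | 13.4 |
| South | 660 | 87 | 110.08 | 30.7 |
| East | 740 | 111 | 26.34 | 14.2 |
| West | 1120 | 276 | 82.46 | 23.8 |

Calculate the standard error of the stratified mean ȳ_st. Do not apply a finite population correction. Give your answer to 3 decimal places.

SE(ȳ_st) ≈ 0.911

V̂(ȳ_st) = Σ W_h² s_h²/n_h, with W_h = N_h/N and N = 3280:
  stratum North: (760/3280)²·13.4²/160 = 0.0602517
  stratum South: (660/3280)²·30.7²/87 = 0.438629
  stratum East: (740/3280)²·14.2²/111 = 0.0924633
  stratum West: (1120/3280)²·23.8²/276 = 0.239295
V̂(ȳ_st) = 0.830639
SE(ȳ_st) = √0.830639 = 0.911394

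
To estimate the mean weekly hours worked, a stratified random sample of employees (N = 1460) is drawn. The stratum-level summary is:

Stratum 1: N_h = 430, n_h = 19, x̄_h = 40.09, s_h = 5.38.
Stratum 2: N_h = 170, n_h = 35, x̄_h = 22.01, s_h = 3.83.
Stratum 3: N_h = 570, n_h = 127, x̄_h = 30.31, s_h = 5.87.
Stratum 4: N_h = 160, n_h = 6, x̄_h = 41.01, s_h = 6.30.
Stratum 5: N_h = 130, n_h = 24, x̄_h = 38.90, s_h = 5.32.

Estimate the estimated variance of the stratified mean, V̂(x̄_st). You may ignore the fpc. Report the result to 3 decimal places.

V̂(x̄_st) ≈ 0.268

V̂(x̄_st) = Σ W_h² s_h²/n_h, with W_h = N_h/N and N = 1460:
  stratum 1: (430/1460)²·5.38²/19 = 0.132142
  stratum 2: (170/1460)²·3.83²/35 = 0.00568227
  stratum 3: (570/1460)²·5.87²/127 = 0.0413539
  stratum 4: (160/1460)²·6.30²/6 = 0.0794445
  stratum 5: (130/1460)²·5.32²/24 = 0.0093496
V̂(x̄_st) = 0.267973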